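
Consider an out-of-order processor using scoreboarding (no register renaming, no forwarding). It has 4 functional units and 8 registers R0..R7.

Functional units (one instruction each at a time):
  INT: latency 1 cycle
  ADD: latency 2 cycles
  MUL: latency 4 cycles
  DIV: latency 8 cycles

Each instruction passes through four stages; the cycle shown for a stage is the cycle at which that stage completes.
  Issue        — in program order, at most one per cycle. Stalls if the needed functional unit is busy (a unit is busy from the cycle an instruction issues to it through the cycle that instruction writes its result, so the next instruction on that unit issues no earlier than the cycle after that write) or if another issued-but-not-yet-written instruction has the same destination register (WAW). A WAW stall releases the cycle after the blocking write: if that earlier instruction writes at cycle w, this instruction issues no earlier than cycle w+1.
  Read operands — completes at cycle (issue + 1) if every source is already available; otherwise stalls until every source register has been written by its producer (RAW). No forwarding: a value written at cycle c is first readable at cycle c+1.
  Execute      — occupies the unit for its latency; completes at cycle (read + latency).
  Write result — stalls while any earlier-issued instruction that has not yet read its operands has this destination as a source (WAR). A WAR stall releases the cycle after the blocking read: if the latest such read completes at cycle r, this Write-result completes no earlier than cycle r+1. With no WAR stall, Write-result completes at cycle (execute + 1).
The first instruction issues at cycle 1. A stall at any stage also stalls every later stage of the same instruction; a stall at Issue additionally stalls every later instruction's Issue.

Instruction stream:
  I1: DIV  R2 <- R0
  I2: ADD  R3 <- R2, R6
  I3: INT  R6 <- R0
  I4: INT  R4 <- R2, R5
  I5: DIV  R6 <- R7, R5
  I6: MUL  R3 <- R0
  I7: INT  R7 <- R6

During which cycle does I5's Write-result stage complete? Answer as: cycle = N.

cycle = 25

I1  is:1  ro:2  ex:10  wr:11
I2  is:2  ro:12  ex:14  wr:15  — RAW R2: wait I1 write@11
I3  is:3  ro:4  ex:5  wr:13  — WAR R6: wait I2 read@12
I4  is:14  ro:15  ex:16  wr:17  — struct: INT busy until I3 writes@13
I5  is:15  ro:16  ex:24  wr:25
I6  is:16  ro:17  ex:21  wr:22
I7  is:18  ro:26  ex:27  wr:28  — struct: INT busy until I4 writes@17, RAW R6: wait I5 write@25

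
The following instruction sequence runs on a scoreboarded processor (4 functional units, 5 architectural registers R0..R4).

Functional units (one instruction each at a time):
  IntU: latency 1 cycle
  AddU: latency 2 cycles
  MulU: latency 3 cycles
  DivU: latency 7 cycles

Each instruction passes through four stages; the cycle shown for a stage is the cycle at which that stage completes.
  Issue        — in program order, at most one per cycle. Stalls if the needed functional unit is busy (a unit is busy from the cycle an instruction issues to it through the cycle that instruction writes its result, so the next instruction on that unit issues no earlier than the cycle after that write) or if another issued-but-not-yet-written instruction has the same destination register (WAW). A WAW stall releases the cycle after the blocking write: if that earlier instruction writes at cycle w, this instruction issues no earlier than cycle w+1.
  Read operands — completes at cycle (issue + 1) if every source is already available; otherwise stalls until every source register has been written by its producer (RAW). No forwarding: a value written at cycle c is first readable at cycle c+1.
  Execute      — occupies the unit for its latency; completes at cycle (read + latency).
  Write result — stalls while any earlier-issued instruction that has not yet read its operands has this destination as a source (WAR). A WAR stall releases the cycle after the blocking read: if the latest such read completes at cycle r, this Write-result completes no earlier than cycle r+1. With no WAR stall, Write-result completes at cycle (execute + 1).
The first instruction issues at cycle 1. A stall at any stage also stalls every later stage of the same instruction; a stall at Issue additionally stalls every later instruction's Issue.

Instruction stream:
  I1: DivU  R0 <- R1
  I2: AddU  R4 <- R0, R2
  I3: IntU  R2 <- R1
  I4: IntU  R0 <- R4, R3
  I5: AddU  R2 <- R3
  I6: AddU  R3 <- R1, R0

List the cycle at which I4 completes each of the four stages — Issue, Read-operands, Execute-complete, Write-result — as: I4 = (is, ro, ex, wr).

1) issue 1, read 2, done 9, write 10
2) issue 2, read 11, done 13, write 14  <RAW R0: wait I1 write@10>
3) issue 3, read 4, done 5, write 12  <WAR R2: wait I2 read@11>
4) issue 13, read 15, done 16, write 17  <struct: IntU busy until I3 writes@12 / RAW R4: wait I2 write@14>
5) issue 15, read 16, done 18, write 19  <struct: AddU busy until I2 writes@14>
6) issue 20, read 21, done 23, write 24  <struct: AddU busy until I5 writes@19>

I4 = (13, 15, 16, 17)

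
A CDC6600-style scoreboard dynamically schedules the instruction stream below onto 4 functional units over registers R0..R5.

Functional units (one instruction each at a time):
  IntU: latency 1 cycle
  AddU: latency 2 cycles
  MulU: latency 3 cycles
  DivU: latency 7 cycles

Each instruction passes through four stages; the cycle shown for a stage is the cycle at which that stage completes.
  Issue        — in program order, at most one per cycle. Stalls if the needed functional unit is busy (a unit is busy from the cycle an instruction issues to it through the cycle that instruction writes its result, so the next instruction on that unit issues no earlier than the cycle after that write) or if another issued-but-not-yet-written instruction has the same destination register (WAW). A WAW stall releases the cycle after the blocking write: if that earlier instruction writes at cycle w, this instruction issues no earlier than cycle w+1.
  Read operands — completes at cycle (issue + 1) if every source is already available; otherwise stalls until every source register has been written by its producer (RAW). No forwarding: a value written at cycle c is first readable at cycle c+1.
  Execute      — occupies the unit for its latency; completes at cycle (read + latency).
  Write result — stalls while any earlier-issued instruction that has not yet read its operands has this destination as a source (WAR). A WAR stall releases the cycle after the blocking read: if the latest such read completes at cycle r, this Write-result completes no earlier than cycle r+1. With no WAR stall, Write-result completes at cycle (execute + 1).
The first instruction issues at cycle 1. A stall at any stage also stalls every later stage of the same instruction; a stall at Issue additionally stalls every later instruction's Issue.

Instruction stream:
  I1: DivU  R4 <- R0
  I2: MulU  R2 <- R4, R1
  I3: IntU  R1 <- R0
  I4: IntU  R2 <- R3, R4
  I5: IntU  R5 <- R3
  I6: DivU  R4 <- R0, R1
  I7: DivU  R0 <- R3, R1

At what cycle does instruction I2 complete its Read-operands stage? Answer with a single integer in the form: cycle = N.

cycle = 11

c1: I1 issues→DivU
c2: I1 reads · I2 issues→MulU
c3: I3 issues→IntU
c4: I3 reads
c5: I3 exec-done
c9: I1 exec-done
c10: I1 writes R4
c11: I2 reads
c12: I3 writes R1
c14: I2 exec-done
c15: I2 writes R2
c16: I4 issues→IntU
c17: I4 reads
c18: I4 exec-done
c19: I4 writes R2
c20: I5 issues→IntU
c21: I5 reads · I6 issues→DivU
c22: I5 exec-done · I6 reads
c23: I5 writes R5
c29: I6 exec-done
c30: I6 writes R4
c31: I7 issues→DivU
c32: I7 reads
c39: I7 exec-done
c40: I7 writes R0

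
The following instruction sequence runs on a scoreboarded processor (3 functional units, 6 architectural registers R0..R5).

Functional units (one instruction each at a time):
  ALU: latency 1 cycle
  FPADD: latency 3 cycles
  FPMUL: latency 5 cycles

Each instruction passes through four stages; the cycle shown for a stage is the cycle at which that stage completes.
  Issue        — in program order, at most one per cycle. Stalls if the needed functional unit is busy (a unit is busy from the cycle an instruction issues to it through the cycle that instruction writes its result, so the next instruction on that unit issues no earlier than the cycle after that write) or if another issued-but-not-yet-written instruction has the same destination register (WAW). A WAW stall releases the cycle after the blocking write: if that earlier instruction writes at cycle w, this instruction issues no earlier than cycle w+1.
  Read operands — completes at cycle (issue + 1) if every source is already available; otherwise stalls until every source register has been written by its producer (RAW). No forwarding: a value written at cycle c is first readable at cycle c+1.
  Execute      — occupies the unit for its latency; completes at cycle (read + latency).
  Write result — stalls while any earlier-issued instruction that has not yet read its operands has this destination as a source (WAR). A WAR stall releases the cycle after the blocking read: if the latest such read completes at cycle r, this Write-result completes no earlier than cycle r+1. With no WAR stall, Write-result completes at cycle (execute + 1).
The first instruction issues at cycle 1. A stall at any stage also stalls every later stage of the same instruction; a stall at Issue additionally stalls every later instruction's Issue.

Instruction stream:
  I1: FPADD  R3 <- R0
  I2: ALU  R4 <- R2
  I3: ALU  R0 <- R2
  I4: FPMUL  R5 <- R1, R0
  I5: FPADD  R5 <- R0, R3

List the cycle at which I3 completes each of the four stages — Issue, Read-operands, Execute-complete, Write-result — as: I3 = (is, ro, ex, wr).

c1: I1→FPADD
c2: I1 RO; I2→ALU
c3: I2 RO
c4: I2 EX
c5: I1 EX; I2 WR R4
c6: I1 WR R3; I3→ALU
c7: I3 RO; I4→FPMUL
c8: I3 EX
c9: I3 WR R0
c10: I4 RO
c15: I4 EX
c16: I4 WR R5
c17: I5→FPADD
c18: I5 RO
c21: I5 EX
c22: I5 WR R5

I3 = (6, 7, 8, 9)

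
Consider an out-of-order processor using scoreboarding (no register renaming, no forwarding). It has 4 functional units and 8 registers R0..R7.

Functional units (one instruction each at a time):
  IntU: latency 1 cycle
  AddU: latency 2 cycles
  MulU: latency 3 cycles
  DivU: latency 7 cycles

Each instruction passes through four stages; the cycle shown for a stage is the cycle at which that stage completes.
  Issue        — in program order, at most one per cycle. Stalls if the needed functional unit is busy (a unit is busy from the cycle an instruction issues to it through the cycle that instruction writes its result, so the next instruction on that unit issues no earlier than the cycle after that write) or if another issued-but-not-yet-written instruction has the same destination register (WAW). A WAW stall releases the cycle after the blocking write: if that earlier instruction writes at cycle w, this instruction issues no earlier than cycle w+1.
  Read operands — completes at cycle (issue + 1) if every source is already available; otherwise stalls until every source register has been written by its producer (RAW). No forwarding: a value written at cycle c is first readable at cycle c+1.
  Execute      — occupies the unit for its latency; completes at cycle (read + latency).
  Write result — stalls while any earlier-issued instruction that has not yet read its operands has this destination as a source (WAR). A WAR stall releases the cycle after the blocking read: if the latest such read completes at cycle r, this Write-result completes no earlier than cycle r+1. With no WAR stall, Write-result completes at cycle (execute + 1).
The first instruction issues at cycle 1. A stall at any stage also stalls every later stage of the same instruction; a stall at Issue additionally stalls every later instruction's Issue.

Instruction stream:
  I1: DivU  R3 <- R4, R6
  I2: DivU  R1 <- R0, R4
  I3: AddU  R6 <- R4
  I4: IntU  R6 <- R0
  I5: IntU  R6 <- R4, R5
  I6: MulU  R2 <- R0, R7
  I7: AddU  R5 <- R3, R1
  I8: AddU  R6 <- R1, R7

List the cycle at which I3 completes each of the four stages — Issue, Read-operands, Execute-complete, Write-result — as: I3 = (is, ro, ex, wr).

I3 = (12, 13, 15, 16)

1) issue 1, read 2, done 9, write 10
2) issue 11, read 12, done 19, write 20  <struct: DivU busy until I1 writes@10>
3) issue 12, read 13, done 15, write 16
4) issue 17, read 18, done 19, write 20  <WAW R6: wait I3 write@16>
5) issue 21, read 22, done 23, write 24  <struct: IntU busy until I4 writes@20>
6) issue 22, read 23, done 26, write 27
7) issue 23, read 24, done 26, write 27
8) issue 28, read 29, done 31, write 32  <struct: AddU busy until I7 writes@27>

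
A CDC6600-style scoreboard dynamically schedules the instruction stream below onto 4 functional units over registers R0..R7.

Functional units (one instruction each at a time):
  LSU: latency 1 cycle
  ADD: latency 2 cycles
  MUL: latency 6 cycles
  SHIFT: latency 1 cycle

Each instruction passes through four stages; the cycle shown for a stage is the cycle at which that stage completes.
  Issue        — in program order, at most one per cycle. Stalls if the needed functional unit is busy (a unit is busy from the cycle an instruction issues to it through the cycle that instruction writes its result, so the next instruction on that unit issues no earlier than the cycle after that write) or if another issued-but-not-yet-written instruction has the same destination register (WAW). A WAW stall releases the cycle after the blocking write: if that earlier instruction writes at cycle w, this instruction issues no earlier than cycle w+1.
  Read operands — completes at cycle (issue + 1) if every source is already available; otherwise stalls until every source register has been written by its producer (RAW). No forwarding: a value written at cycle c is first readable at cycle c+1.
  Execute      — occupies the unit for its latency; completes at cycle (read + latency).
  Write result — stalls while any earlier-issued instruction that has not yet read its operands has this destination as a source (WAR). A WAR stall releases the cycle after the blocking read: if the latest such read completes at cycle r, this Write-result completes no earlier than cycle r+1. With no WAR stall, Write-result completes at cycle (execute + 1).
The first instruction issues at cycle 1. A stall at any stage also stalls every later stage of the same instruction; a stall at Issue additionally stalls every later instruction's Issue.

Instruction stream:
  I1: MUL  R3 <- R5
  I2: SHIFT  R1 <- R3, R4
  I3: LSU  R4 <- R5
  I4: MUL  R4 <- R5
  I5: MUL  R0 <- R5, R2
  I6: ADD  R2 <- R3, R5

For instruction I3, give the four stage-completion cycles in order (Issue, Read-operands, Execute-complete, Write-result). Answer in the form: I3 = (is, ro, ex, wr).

I3 = (3, 4, 5, 11)

I1: IS=1 RO=2 EX=8 WR=9
I2: IS=2 RO=10 EX=11 WR=12  [RAW R3: wait I1 write@9]
I3: IS=3 RO=4 EX=5 WR=11  [WAR R4: wait I2 read@10]
I4: IS=12 RO=13 EX=19 WR=20  [WAW R4: wait I3 write@11]
I5: IS=21 RO=22 EX=28 WR=29  [struct: MUL busy until I4 writes@20]
I6: IS=22 RO=23 EX=25 WR=26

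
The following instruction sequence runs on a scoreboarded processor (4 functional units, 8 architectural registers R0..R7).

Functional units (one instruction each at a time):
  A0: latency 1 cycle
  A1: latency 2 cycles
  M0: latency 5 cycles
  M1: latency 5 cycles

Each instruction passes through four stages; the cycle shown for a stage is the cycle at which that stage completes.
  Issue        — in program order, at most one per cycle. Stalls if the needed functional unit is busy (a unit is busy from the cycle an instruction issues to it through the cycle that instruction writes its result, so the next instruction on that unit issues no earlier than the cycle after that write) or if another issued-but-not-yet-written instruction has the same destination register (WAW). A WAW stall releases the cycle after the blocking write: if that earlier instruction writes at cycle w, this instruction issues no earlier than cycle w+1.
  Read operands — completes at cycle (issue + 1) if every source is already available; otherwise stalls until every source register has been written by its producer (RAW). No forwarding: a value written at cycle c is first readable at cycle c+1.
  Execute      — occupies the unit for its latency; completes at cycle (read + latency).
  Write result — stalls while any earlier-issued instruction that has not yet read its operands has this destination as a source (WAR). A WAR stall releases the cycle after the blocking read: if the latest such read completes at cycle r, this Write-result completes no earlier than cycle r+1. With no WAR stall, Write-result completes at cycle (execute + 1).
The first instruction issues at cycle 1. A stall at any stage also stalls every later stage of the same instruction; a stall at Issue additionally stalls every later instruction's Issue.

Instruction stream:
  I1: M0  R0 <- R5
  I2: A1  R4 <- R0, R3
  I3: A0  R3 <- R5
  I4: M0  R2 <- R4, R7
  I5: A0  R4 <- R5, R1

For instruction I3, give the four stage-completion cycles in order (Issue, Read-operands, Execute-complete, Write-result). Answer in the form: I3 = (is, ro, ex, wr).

I3 = (3, 4, 5, 10)

[I1] 1/2/7/8
[I2] 2/9/11/12  (RAW R0: wait I1 write@8)
[I3] 3/4/5/10  (WAR R3: wait I2 read@9)
[I4] 9/13/18/19  (struct: M0 busy until I1 writes@8; RAW R4: wait I2 write@12)
[I5] 13/14/15/16  (WAW R4: wait I2 write@12)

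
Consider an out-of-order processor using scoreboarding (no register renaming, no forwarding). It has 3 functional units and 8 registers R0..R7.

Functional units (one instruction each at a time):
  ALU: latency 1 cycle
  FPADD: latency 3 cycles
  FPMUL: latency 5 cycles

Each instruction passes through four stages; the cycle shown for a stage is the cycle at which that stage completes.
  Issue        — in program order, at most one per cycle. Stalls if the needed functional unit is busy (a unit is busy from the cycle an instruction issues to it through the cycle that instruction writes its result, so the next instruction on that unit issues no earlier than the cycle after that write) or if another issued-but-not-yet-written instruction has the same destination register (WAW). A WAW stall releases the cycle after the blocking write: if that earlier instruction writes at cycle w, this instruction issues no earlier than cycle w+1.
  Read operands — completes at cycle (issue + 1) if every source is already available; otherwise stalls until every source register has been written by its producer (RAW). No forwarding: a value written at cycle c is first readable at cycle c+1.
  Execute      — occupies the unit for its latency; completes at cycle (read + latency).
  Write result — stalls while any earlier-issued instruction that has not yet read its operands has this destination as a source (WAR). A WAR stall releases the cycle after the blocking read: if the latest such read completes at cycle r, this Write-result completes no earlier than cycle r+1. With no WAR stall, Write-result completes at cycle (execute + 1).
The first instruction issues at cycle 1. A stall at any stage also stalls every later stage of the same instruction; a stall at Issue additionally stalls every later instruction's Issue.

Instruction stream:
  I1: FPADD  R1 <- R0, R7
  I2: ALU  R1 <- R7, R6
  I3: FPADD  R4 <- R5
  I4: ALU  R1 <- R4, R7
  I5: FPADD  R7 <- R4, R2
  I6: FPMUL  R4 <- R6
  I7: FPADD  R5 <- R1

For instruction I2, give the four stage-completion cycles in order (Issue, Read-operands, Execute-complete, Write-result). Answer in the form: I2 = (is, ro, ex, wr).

I2 = (7, 8, 9, 10)

t=1  I1 dispatched to FPADD
t=2  I1 operands ready
t=5  I1 complete
t=6  R1←I1
t=7  I2 dispatched to ALU
t=8  I2 operands ready · I3 dispatched to FPADD
t=9  I2 complete · I3 operands ready
t=10  R1←I2
t=11  I4 dispatched to ALU
t=12  I3 complete
t=13  R4←I3
t=14  I4 operands ready · I5 dispatched to FPADD
t=15  I4 complete · I5 operands ready · I6 dispatched to FPMUL
t=16  R1←I4 · I6 operands ready
t=18  I5 complete
t=19  R7←I5
t=20  I7 dispatched to FPADD
t=21  I6 complete · I7 operands ready
t=22  R4←I6
t=24  I7 complete
t=25  R5←I7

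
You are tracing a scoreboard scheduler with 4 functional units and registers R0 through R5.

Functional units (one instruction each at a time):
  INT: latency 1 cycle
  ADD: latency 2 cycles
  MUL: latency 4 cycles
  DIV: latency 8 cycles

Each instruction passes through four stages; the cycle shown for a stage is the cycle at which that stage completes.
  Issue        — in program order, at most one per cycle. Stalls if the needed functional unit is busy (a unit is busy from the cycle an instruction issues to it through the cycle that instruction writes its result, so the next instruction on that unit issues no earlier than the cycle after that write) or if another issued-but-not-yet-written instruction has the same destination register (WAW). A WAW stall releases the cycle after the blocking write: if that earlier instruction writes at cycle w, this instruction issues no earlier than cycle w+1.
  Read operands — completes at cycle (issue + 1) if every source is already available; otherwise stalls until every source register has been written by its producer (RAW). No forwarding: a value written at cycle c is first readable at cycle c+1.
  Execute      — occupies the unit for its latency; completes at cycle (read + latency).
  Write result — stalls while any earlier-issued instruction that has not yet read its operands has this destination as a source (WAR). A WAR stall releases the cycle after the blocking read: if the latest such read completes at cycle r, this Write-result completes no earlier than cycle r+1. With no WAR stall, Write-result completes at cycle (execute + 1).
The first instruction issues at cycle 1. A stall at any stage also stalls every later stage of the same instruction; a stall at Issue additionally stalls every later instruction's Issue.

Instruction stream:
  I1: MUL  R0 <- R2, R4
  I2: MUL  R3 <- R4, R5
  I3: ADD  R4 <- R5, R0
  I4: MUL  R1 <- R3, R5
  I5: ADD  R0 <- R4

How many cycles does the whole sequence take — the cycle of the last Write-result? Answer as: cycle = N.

cycle = 21

cycle 1: I1 issues→MUL
cycle 2: I1 reads
cycle 6: I1 exec-done
cycle 7: I1 writes R0
cycle 8: I2 issues→MUL
cycle 9: I2 reads, I3 issues→ADD
cycle 10: I3 reads
cycle 12: I3 exec-done
cycle 13: I2 exec-done, I3 writes R4
cycle 14: I2 writes R3
cycle 15: I4 issues→MUL
cycle 16: I4 reads, I5 issues→ADD
cycle 17: I5 reads
cycle 19: I5 exec-done
cycle 20: I4 exec-done, I5 writes R0
cycle 21: I4 writes R1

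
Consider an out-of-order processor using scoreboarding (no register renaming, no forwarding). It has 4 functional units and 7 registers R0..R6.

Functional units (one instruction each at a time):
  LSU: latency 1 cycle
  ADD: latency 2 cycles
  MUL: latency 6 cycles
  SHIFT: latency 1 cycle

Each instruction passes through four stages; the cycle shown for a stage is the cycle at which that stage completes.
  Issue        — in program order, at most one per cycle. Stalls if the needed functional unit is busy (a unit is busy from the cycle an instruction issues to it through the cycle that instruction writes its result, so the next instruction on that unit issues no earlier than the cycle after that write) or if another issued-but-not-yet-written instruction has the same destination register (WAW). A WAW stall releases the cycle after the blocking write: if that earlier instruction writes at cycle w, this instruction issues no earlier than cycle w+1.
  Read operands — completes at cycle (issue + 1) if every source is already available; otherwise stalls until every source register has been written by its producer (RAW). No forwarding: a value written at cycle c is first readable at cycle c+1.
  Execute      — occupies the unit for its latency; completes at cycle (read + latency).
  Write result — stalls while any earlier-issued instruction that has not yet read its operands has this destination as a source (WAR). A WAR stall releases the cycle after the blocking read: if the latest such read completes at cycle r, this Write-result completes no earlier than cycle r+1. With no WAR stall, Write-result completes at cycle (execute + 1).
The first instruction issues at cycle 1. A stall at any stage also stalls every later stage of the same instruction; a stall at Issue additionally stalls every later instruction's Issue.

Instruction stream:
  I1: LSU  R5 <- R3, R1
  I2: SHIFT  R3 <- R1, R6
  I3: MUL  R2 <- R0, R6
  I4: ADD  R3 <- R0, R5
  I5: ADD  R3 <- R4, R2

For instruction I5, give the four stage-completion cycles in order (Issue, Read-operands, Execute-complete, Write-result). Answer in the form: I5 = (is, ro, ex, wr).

I5 = (11, 12, 14, 15)

  I1 | 1 | 2 | 3 | 4
  I2 | 2 | 3 | 4 | 5
  I3 | 3 | 4 | 10 | 11
  I4 | 6 | 7 | 9 | 10   WAW R3: wait I2 write@5
  I5 | 11 | 12 | 14 | 15   struct: ADD busy until I4 writes@10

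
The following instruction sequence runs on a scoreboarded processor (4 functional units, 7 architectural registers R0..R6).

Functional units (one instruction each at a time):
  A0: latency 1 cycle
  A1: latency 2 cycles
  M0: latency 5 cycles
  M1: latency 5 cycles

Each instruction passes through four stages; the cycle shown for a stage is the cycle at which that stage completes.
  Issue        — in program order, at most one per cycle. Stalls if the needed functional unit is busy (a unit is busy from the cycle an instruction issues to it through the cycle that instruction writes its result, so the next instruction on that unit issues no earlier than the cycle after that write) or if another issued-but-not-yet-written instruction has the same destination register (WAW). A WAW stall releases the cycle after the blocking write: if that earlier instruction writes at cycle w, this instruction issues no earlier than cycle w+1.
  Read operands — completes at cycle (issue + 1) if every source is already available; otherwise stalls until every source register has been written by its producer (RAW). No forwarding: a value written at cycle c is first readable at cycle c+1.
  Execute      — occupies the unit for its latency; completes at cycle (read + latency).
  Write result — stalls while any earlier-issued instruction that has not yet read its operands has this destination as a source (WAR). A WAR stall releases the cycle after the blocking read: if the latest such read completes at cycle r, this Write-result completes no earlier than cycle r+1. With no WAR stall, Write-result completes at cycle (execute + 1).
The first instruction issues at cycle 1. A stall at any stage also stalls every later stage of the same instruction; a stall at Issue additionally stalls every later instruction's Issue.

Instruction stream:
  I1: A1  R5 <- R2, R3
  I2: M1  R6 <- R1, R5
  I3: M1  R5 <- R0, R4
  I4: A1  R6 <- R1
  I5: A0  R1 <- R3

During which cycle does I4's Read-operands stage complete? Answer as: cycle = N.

cycle = 15

[1] I1 dispatched to A1
[2] I1 operands ready · I2 dispatched to M1
[4] I1 complete
[5] R5←I1
[6] I2 operands ready
[11] I2 complete
[12] R6←I2
[13] I3 dispatched to M1
[14] I3 operands ready · I4 dispatched to A1
[15] I4 operands ready · I5 dispatched to A0
[16] I5 operands ready
[17] I4 complete · I5 complete
[18] R6←I4 · R1←I5
[19] I3 complete
[20] R5←I3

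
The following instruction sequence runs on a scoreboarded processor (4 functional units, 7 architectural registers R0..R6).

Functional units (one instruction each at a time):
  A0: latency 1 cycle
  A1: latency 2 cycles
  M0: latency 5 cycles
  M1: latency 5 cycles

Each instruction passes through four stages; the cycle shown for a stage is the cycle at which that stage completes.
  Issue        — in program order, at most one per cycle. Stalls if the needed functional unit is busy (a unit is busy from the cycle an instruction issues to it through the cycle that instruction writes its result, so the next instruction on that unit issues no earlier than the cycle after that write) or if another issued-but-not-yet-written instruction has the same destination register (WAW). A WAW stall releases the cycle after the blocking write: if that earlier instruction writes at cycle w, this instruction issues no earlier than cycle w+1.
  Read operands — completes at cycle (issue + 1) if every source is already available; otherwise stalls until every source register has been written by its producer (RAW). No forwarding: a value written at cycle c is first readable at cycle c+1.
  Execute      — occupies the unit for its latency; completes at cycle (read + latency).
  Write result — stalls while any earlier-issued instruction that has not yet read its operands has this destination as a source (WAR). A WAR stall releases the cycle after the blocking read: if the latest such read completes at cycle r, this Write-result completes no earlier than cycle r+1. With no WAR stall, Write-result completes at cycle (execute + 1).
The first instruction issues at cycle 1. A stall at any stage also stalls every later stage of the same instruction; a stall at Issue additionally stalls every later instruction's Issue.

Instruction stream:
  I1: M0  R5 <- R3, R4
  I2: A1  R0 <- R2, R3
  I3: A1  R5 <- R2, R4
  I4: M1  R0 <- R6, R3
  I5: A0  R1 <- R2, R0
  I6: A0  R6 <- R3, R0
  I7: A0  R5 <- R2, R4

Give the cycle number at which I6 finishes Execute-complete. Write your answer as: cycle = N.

[1] issue I1 (M0)
[2] I1 read-ops | issue I2 (A1)
[3] I2 read-ops
[5] I2 finished on A1
[6] I2→R0
[7] I1 finished on M0
[8] I1→R5
[9] issue I3 (A1)
[10] I3 read-ops | issue I4 (M1)
[11] I4 read-ops | issue I5 (A0)
[12] I3 finished on A1
[13] I3→R5
[16] I4 finished on M1
[17] I4→R0
[18] I5 read-ops
[19] I5 finished on A0
[20] I5→R1
[21] issue I6 (A0)
[22] I6 read-ops
[23] I6 finished on A0
[24] I6→R6
[25] issue I7 (A0)
[26] I7 read-ops
[27] I7 finished on A0
[28] I7→R5

cycle = 23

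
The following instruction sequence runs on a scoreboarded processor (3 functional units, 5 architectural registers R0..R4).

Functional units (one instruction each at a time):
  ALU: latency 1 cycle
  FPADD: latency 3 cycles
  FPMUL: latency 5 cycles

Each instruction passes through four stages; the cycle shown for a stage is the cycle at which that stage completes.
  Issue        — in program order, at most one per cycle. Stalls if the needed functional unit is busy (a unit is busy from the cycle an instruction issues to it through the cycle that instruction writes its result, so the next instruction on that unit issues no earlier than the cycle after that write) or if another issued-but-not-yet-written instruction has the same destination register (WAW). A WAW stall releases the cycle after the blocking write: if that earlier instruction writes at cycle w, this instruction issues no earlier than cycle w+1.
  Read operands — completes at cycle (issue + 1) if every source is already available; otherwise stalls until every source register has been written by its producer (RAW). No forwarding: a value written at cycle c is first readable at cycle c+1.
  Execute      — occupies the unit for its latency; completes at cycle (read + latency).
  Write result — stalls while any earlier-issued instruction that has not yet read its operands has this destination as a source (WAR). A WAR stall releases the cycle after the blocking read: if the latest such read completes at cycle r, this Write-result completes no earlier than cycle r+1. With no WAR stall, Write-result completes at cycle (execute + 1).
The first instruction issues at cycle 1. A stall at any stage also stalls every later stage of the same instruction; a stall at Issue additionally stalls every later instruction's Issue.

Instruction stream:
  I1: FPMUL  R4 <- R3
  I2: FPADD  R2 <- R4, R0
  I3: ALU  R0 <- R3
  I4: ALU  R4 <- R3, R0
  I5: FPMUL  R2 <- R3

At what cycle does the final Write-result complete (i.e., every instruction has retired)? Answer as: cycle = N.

cycle = 21

[I1] 1/2/7/8
[I2] 2/9/12/13  (RAW R4: wait I1 write@8)
[I3] 3/4/5/10  (WAR R0: wait I2 read@9)
[I4] 11/12/13/14  (struct: ALU busy until I3 writes@10)
[I5] 14/15/20/21  (WAW R2: wait I2 write@13)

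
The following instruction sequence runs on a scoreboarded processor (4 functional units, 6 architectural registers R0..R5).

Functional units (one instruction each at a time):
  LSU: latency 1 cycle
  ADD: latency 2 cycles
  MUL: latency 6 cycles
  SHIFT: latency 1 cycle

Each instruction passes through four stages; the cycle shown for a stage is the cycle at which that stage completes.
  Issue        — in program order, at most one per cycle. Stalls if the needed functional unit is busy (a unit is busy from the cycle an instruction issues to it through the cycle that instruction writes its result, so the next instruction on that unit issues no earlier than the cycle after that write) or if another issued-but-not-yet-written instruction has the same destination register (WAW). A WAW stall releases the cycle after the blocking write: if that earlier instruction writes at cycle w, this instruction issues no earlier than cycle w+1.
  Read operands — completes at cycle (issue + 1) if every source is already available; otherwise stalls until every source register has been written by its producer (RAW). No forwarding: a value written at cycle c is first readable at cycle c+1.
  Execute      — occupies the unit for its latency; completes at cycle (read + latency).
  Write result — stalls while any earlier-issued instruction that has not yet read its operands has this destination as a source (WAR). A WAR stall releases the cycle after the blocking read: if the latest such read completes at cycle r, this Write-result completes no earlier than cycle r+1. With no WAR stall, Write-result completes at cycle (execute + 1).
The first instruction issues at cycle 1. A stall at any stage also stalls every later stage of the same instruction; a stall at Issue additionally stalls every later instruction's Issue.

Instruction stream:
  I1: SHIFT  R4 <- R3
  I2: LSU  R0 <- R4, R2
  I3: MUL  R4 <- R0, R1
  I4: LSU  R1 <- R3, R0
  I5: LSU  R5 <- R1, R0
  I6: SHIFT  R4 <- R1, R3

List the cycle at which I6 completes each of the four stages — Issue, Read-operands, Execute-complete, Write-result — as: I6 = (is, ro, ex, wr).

I6 = (16, 17, 18, 19)

I1  is:1  ro:2  ex:3  wr:4
I2  is:2  ro:5  ex:6  wr:7  — RAW R4: wait I1 write@4
I3  is:5  ro:8  ex:14  wr:15  — WAW R4: wait I1 write@4, RAW R0: wait I2 write@7
I4  is:8  ro:9  ex:10  wr:11  — struct: LSU busy until I2 writes@7
I5  is:12  ro:13  ex:14  wr:15  — struct: LSU busy until I4 writes@11
I6  is:16  ro:17  ex:18  wr:19  — WAW R4: wait I3 write@15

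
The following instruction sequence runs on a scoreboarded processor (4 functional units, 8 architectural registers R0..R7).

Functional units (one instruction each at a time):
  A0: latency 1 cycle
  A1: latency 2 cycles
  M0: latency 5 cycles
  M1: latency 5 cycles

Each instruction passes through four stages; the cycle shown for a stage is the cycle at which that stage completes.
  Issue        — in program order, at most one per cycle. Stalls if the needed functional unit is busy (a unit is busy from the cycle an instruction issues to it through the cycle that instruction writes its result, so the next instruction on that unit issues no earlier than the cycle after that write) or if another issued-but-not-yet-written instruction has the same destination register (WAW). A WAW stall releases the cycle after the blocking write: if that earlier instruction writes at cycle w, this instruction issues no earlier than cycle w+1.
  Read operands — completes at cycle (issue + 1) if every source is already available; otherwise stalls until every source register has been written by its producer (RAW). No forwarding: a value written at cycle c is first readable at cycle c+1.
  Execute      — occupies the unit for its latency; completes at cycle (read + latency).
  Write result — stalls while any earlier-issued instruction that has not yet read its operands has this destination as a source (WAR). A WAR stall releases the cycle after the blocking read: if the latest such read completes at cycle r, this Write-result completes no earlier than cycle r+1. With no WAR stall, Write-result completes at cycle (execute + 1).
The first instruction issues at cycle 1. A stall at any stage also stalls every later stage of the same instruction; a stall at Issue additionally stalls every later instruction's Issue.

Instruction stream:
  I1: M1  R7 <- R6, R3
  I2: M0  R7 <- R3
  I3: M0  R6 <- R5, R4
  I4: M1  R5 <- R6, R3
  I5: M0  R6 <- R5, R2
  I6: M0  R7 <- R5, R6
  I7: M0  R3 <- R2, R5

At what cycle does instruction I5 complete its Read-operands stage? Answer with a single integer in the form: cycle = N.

cycle = 32

t=1  I1 dispatched to M1
t=2  I1 operands ready
t=7  I1 complete
t=8  R7←I1
t=9  I2 dispatched to M0
t=10  I2 operands ready
t=15  I2 complete
t=16  R7←I2
t=17  I3 dispatched to M0
t=18  I3 operands ready, I4 dispatched to M1
t=23  I3 complete
t=24  R6←I3
t=25  I4 operands ready, I5 dispatched to M0
t=30  I4 complete
t=31  R5←I4
t=32  I5 operands ready
t=37  I5 complete
t=38  R6←I5
t=39  I6 dispatched to M0
t=40  I6 operands ready
t=45  I6 complete
t=46  R7←I6
t=47  I7 dispatched to M0
t=48  I7 operands ready
t=53  I7 complete
t=54  R3←I7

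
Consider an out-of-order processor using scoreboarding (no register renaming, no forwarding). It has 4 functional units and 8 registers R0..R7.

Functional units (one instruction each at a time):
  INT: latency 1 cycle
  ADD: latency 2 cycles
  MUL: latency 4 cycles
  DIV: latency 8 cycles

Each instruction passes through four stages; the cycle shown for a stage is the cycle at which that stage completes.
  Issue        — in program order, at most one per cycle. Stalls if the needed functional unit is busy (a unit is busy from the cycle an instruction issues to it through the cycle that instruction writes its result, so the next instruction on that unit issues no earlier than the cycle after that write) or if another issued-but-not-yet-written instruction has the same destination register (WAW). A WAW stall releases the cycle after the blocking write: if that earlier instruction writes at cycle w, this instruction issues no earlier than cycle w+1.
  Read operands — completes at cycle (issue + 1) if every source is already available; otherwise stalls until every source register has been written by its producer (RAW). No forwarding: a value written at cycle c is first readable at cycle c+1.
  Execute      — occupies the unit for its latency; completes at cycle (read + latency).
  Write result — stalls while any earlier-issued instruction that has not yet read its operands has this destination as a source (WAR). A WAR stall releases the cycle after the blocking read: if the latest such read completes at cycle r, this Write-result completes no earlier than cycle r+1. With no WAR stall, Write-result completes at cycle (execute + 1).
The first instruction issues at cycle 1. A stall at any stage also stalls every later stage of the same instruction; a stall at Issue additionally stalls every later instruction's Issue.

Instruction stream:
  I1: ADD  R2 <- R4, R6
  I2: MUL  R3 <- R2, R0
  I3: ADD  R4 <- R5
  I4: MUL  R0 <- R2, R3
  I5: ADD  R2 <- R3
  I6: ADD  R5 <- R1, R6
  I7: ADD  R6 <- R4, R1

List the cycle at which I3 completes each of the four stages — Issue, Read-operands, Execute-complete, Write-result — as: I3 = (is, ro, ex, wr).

[1] I1 dispatched to ADD
[2] I1 operands ready | I2 dispatched to MUL
[4] I1 complete
[5] R2←I1
[6] I2 operands ready | I3 dispatched to ADD
[7] I3 operands ready
[9] I3 complete
[10] I2 complete | R4←I3
[11] R3←I2
[12] I4 dispatched to MUL
[13] I4 operands ready | I5 dispatched to ADD
[14] I5 operands ready
[16] I5 complete
[17] I4 complete | R2←I5
[18] R0←I4 | I6 dispatched to ADD
[19] I6 operands ready
[21] I6 complete
[22] R5←I6
[23] I7 dispatched to ADD
[24] I7 operands ready
[26] I7 complete
[27] R6←I7

I3 = (6, 7, 9, 10)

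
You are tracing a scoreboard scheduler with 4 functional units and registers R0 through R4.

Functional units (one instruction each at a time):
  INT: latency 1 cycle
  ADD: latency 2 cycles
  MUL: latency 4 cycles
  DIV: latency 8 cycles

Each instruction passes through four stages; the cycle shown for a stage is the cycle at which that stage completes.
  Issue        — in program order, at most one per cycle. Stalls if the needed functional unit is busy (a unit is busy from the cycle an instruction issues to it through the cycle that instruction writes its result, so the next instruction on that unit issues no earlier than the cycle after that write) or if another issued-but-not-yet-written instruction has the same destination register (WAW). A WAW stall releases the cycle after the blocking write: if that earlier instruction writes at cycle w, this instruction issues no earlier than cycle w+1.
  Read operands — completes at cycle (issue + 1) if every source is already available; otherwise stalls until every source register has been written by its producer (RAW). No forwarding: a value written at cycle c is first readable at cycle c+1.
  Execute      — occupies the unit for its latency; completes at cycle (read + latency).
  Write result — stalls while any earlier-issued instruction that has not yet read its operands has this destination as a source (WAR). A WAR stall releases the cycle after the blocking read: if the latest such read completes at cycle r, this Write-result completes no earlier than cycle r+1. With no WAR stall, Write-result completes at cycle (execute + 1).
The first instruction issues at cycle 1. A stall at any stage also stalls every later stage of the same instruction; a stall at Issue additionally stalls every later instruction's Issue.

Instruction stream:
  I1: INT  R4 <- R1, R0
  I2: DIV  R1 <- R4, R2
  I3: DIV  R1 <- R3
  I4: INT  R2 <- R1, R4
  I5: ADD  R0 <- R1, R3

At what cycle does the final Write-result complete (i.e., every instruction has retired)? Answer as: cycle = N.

[I1] 1/2/3/4
[I2] 2/5/13/14  (RAW R4: wait I1 write@4)
[I3] 15/16/24/25  (struct: DIV busy until I2 writes@14)
[I4] 16/26/27/28  (RAW R1: wait I3 write@25)
[I5] 17/26/28/29  (RAW R1: wait I3 write@25)

cycle = 29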